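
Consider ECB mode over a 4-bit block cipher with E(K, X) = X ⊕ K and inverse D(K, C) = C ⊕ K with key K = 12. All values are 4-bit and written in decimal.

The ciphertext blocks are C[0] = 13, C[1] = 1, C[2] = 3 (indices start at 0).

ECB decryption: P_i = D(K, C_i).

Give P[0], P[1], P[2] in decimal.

P[0] = 1, P[1] = 13, P[2] = 15

P[0]: D(K, 13) = 1.
P[1]: D(K, 1) = 13.
P[2]: D(K, 3) = 15.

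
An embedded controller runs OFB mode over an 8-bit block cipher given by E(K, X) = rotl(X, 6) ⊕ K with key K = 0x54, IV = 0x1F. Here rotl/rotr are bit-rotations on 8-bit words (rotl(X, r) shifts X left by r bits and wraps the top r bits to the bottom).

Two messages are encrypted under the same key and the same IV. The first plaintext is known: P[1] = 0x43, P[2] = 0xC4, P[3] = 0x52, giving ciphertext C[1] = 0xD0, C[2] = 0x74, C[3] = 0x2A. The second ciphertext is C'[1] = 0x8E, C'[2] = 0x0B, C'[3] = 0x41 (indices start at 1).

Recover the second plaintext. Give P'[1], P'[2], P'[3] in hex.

P'[1] = 0x1D, P'[2] = 0xBB, P'[3] = 0x39

In OFB with a reused IV, both messages share the same keystream S_i, so C_i ⊕ C'_i = P_i ⊕ P'_i and thus P'_i = P_i ⊕ C_i ⊕ C'_i.
P'[1]: 0x43 ⊕ 0xD0 ⊕ 0x8E = 0x1D.
P'[2]: 0xC4 ⊕ 0x74 ⊕ 0x0B = 0xBB.
P'[3]: 0x52 ⊕ 0x2A ⊕ 0x41 = 0x39.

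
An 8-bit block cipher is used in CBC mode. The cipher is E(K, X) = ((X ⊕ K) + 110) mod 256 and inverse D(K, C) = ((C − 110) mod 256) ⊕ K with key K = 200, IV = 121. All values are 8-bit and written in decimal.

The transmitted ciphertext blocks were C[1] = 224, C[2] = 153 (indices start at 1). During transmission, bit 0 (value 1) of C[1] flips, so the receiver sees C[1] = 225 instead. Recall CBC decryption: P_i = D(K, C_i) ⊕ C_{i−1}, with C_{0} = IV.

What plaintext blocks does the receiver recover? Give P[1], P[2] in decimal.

Only C[1] changed, to 225. In CBC, a change in C_i garbles P_i and flips the same bit in P_{i+1}. Decrypting the received ciphertext:
P[1]: D(K, 225) = 187; 187 ⊕ 121 = 194.
P[2]: D(K, 153) = 227; 227 ⊕ 225 = 2.
Blocks that differ from the original plaintext: P[1], P[2].

P[1] = 194, P[2] = 2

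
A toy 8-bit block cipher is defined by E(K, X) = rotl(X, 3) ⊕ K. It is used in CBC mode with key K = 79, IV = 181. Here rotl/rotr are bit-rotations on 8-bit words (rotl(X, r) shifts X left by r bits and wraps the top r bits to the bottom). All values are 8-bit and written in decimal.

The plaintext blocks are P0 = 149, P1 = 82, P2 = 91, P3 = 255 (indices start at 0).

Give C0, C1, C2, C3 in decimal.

CBC encryption: C_i = E(K, P_i ⊕ C_{i−1}), with C_{−1} = IV.
C0: P0 ⊕ 181 = 32; E(K, 32) = 78.
C1: P1 ⊕ 78 = 28; E(K, 28) = 175.
C2: P2 ⊕ 175 = 244; E(K, 244) = 232.
C3: P3 ⊕ 232 = 23; E(K, 23) = 247.

C0 = 78, C1 = 175, C2 = 232, C3 = 247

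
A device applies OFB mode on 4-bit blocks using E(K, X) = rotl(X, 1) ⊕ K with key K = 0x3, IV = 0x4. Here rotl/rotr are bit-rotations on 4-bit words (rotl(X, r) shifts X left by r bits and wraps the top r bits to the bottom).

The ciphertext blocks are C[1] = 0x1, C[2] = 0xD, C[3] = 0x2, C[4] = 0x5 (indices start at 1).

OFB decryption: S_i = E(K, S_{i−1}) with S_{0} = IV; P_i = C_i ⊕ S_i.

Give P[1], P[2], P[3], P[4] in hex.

P[1] = 0xA, P[2] = 0x9, P[3] = 0x9, P[4] = 0x1

P[1]: S = E(K, 0x4) = 0xB; 0x1 ⊕ 0xB = 0xA.
P[2]: S = E(K, 0xB) = 0x4; 0xD ⊕ 0x4 = 0x9.
P[3]: S = E(K, 0x4) = 0xB; 0x2 ⊕ 0xB = 0x9.
P[4]: S = E(K, 0xB) = 0x4; 0x5 ⊕ 0x4 = 0x1.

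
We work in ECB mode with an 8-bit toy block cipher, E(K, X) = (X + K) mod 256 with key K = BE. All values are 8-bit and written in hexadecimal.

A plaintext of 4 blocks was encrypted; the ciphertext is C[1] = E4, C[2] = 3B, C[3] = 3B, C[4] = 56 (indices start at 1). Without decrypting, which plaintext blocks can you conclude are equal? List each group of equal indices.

P[2] = P[3]

ECB encrypts each block independently with the same key, so equal ciphertext blocks imply equal plaintext blocks.
C[2] = C[3] = 3B, so P[2] = P[3].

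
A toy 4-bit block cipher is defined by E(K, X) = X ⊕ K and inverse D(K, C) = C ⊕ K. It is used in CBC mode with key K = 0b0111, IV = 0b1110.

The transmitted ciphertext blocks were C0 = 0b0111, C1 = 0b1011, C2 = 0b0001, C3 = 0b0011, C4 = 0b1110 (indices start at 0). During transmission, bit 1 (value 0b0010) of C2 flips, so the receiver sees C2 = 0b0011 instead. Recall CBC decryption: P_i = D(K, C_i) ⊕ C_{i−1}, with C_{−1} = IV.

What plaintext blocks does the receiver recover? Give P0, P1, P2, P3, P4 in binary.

Only C2 changed, to 0b0011. In CBC, a change in C_i garbles P_i and flips the same bit in P_{i+1}. Decrypting the received ciphertext:
P0: D(K, 0b0111) = 0b0000; 0b0000 ⊕ 0b1110 = 0b1110.
P1: D(K, 0b1011) = 0b1100; 0b1100 ⊕ 0b0111 = 0b1011.
P2: D(K, 0b0011) = 0b0100; 0b0100 ⊕ 0b1011 = 0b1111.
P3: D(K, 0b0011) = 0b0100; 0b0100 ⊕ 0b0011 = 0b0111.
P4: D(K, 0b1110) = 0b1001; 0b1001 ⊕ 0b0011 = 0b1010.
Blocks that differ from the original plaintext: P2, P3.

P0 = 0b1110, P1 = 0b1011, P2 = 0b1111, P3 = 0b0111, P4 = 0b1010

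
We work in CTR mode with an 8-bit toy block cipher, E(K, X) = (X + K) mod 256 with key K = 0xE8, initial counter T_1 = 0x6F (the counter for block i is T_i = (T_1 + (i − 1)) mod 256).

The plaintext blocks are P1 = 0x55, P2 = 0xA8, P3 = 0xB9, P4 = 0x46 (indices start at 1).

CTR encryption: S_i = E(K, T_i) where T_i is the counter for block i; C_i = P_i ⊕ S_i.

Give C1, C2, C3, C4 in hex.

C1 = 0x02, C2 = 0xF0, C3 = 0xE0, C4 = 0x1C

C1: T = 0x6F, S = E(K, T) = 0x57; 0x55 ⊕ 0x57 = 0x02.
C2: T = 0x70, S = E(K, T) = 0x58; 0xA8 ⊕ 0x58 = 0xF0.
C3: T = 0x71, S = E(K, T) = 0x59; 0xB9 ⊕ 0x59 = 0xE0.
C4: T = 0x72, S = E(K, T) = 0x5A; 0x46 ⊕ 0x5A = 0x1C.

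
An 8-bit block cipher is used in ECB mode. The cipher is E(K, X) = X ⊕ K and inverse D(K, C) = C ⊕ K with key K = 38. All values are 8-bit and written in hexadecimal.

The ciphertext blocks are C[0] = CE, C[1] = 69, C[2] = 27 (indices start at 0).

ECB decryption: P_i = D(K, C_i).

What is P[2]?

P[2] = 1F

P[2]: D(K, 27) = 1F.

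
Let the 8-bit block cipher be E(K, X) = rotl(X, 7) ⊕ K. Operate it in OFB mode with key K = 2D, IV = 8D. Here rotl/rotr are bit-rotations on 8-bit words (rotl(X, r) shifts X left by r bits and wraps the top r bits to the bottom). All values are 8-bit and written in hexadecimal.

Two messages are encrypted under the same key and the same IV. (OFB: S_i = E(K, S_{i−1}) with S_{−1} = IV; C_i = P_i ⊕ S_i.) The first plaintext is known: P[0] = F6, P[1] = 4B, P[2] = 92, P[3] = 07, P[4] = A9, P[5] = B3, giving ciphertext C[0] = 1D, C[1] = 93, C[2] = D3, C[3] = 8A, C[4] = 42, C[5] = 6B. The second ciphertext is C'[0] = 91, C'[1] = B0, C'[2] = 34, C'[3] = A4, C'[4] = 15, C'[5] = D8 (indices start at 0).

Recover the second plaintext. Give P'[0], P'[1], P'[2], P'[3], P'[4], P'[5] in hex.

P'[0] = 7A, P'[1] = 68, P'[2] = 75, P'[3] = 29, P'[4] = FE, P'[5] = 00

In OFB with a reused IV, both messages share the same keystream S_i, so C_i ⊕ C'_i = P_i ⊕ P'_i and thus P'_i = P_i ⊕ C_i ⊕ C'_i.
P'[0]: F6 ⊕ 1D ⊕ 91 = 7A.
P'[1]: 4B ⊕ 93 ⊕ B0 = 68.
P'[2]: 92 ⊕ D3 ⊕ 34 = 75.
P'[3]: 07 ⊕ 8A ⊕ A4 = 29.
P'[4]: A9 ⊕ 42 ⊕ 15 = FE.
P'[5]: B3 ⊕ 6B ⊕ D8 = 00.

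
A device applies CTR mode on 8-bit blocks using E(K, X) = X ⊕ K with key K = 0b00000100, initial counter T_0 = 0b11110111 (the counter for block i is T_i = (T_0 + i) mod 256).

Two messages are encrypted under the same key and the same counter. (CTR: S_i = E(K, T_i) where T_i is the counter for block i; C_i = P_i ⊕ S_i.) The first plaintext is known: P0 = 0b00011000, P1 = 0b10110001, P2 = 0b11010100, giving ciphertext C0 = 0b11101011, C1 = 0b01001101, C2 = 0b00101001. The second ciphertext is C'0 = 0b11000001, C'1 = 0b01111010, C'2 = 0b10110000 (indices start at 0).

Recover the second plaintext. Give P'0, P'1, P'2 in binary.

P'0 = 0b00110010, P'1 = 0b10000110, P'2 = 0b01001101

In CTR with a reused counter, both messages share the same keystream S_i, so C_i ⊕ C'_i = P_i ⊕ P'_i and thus P'_i = P_i ⊕ C_i ⊕ C'_i.
P'0: 0b00011000 ⊕ 0b11101011 ⊕ 0b11000001 = 0b00110010.
P'1: 0b10110001 ⊕ 0b01001101 ⊕ 0b01111010 = 0b10000110.
P'2: 0b11010100 ⊕ 0b00101001 ⊕ 0b10110000 = 0b01001101.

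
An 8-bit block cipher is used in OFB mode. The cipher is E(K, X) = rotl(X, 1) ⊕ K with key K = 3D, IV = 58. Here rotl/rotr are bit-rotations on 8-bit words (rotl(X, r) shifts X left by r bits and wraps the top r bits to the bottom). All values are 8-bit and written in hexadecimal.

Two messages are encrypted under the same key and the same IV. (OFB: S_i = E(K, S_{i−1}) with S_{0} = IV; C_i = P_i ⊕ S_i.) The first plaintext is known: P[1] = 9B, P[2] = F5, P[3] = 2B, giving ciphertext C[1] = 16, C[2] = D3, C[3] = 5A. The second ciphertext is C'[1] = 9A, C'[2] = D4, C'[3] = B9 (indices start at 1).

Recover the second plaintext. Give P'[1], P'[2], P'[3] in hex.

P'[1] = 17, P'[2] = F2, P'[3] = C8

In OFB with a reused IV, both messages share the same keystream S_i, so C_i ⊕ C'_i = P_i ⊕ P'_i and thus P'_i = P_i ⊕ C_i ⊕ C'_i.
P'[1]: 9B ⊕ 16 ⊕ 9A = 17.
P'[2]: F5 ⊕ D3 ⊕ D4 = F2.
P'[3]: 2B ⊕ 5A ⊕ B9 = C8.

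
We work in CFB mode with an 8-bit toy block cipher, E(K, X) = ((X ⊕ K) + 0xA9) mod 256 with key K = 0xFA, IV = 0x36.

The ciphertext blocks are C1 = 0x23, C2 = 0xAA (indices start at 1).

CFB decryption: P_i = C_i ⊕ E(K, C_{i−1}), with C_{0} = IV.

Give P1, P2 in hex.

P1: E(K, 0x36) = 0x75; 0x23 ⊕ 0x75 = 0x56.
P2: E(K, 0x23) = 0x82; 0xAA ⊕ 0x82 = 0x28.

P1 = 0x56, P2 = 0x28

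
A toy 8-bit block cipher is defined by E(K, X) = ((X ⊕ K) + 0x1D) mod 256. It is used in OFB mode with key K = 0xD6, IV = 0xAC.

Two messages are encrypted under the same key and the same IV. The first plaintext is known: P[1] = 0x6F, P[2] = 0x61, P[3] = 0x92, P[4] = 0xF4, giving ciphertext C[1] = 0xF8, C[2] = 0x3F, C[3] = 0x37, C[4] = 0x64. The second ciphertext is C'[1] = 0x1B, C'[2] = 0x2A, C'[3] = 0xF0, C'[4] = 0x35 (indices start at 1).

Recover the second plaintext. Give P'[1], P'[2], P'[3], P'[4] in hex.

P'[1] = 0x8C, P'[2] = 0x74, P'[3] = 0x55, P'[4] = 0xA5

In OFB with a reused IV, both messages share the same keystream S_i, so C_i ⊕ C'_i = P_i ⊕ P'_i and thus P'_i = P_i ⊕ C_i ⊕ C'_i.
P'[1]: 0x6F ⊕ 0xF8 ⊕ 0x1B = 0x8C.
P'[2]: 0x61 ⊕ 0x3F ⊕ 0x2A = 0x74.
P'[3]: 0x92 ⊕ 0x37 ⊕ 0xF0 = 0x55.
P'[4]: 0xF4 ⊕ 0x64 ⊕ 0x35 = 0xA5.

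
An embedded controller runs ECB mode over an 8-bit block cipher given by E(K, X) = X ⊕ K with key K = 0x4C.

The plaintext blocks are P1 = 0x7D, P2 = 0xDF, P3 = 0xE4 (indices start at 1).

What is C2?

C2 = 0x93

ECB encryption: C_i = E(K, P_i).
C2: E(K, 0xDF) = 0x93.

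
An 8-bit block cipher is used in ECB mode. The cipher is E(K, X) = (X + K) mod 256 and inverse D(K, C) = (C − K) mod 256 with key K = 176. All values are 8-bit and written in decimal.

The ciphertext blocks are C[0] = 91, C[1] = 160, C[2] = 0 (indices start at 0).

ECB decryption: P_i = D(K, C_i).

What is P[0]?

P[0]: D(K, 91) = 171.

P[0] = 171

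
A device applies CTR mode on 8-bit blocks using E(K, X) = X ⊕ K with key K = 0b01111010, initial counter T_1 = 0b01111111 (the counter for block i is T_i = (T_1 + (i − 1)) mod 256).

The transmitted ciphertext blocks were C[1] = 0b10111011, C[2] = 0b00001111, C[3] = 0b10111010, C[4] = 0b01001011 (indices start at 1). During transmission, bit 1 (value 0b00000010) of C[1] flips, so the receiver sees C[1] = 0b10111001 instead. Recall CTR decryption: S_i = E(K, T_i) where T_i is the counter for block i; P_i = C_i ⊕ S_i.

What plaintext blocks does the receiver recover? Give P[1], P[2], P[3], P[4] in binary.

Only C[1] changed, to 0b10111001. In CTR, a change in C_i flips the same bit in P_i only; the keystream is unaffected. Decrypting the received ciphertext:
P[1]: T = 0b01111111, S = E(K, T) = 0b00000101; 0b10111001 ⊕ 0b00000101 = 0b10111100.
P[2]: T = 0b10000000, S = E(K, T) = 0b11111010; 0b00001111 ⊕ 0b11111010 = 0b11110101.
P[3]: T = 0b10000001, S = E(K, T) = 0b11111011; 0b10111010 ⊕ 0b11111011 = 0b01000001.
P[4]: T = 0b10000010, S = E(K, T) = 0b11111000; 0b01001011 ⊕ 0b11111000 = 0b10110011.
Blocks that differ from the original plaintext: P[1].

P[1] = 0b10111100, P[2] = 0b11110101, P[3] = 0b01000001, P[4] = 0b10110011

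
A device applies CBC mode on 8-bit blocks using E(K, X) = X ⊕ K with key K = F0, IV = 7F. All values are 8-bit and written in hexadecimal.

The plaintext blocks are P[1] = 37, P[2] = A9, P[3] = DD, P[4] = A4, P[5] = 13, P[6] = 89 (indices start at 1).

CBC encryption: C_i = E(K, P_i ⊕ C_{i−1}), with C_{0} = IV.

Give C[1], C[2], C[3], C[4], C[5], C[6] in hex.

C[1] = B8, C[2] = E1, C[3] = CC, C[4] = 98, C[5] = 7B, C[6] = 02

C[1]: P[1] ⊕ 7F = 48; E(K, 48) = B8.
C[2]: P[2] ⊕ B8 = 11; E(K, 11) = E1.
C[3]: P[3] ⊕ E1 = 3C; E(K, 3C) = CC.
C[4]: P[4] ⊕ CC = 68; E(K, 68) = 98.
C[5]: P[5] ⊕ 98 = 8B; E(K, 8B) = 7B.
C[6]: P[6] ⊕ 7B = F2; E(K, F2) = 02.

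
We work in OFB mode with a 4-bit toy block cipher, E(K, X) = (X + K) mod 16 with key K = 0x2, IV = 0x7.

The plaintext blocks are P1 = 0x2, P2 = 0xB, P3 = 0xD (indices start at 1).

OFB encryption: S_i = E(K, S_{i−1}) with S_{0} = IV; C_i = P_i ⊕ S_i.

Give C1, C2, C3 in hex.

C1 = 0xB, C2 = 0x0, C3 = 0x0

C1: S = E(K, 0x7) = 0x9; 0x2 ⊕ 0x9 = 0xB.
C2: S = E(K, 0x9) = 0xB; 0xB ⊕ 0xB = 0x0.
C3: S = E(K, 0xB) = 0xD; 0xD ⊕ 0xD = 0x0.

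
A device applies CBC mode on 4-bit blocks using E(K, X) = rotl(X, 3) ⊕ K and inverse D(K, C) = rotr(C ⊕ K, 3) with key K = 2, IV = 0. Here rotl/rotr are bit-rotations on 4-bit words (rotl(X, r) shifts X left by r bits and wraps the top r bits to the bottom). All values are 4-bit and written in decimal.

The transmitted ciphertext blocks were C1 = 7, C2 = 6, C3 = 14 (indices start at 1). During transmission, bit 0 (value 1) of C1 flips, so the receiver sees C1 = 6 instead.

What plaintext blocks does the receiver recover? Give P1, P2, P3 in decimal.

CBC decryption: P_i = D(K, C_i) ⊕ C_{i−1}, with C_{0} = IV.
Only C1 changed, to 6. In CBC, a change in C_i garbles P_i and flips the same bit in P_{i+1}. Decrypting the received ciphertext:
P1: D(K, 6) = 8; 8 ⊕ 0 = 8.
P2: D(K, 6) = 8; 8 ⊕ 6 = 14.
P3: D(K, 14) = 9; 9 ⊕ 6 = 15.
Blocks that differ from the original plaintext: P1, P2.

P1 = 8, P2 = 14, P3 = 15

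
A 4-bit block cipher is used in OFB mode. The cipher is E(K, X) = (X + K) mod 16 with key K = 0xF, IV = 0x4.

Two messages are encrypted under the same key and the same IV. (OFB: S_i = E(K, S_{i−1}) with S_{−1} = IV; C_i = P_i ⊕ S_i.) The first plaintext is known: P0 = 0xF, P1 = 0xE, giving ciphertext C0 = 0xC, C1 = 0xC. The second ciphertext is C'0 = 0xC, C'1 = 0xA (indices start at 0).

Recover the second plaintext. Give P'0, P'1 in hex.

In OFB with a reused IV, both messages share the same keystream S_i, so C_i ⊕ C'_i = P_i ⊕ P'_i and thus P'_i = P_i ⊕ C_i ⊕ C'_i.
P'0: 0xF ⊕ 0xC ⊕ 0xC = 0xF.
P'1: 0xE ⊕ 0xC ⊕ 0xA = 0x8.

P'0 = 0xF, P'1 = 0x8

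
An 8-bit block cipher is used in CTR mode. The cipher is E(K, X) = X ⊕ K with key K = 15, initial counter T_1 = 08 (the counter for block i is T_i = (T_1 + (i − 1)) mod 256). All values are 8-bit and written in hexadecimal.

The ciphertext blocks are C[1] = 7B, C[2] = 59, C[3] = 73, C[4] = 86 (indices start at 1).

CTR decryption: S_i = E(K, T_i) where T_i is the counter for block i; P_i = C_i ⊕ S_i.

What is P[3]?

P[3]: T = 0A, S = E(K, T) = 1F; 73 ⊕ 1F = 6C.

P[3] = 6C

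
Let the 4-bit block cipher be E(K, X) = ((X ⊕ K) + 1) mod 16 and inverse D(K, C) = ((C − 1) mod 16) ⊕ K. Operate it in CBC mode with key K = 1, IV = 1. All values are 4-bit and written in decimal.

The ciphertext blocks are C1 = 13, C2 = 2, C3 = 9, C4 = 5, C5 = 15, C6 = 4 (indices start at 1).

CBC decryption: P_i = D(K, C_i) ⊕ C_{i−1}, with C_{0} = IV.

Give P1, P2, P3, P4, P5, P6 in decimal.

P1 = 12, P2 = 13, P3 = 11, P4 = 12, P5 = 10, P6 = 13

P1: D(K, 13) = 13; 13 ⊕ 1 = 12.
P2: D(K, 2) = 0; 0 ⊕ 13 = 13.
P3: D(K, 9) = 9; 9 ⊕ 2 = 11.
P4: D(K, 5) = 5; 5 ⊕ 9 = 12.
P5: D(K, 15) = 15; 15 ⊕ 5 = 10.
P6: D(K, 4) = 2; 2 ⊕ 15 = 13.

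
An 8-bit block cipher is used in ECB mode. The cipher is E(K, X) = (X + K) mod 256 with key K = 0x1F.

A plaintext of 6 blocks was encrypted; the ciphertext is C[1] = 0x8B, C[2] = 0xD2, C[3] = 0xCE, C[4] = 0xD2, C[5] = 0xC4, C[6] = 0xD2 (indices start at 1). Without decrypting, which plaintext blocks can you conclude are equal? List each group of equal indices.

ECB encrypts each block independently with the same key, so equal ciphertext blocks imply equal plaintext blocks.
C[2] = C[4] = C[6] = 0xD2, so P[2] = P[4] = P[6].

P[2] = P[4] = P[6]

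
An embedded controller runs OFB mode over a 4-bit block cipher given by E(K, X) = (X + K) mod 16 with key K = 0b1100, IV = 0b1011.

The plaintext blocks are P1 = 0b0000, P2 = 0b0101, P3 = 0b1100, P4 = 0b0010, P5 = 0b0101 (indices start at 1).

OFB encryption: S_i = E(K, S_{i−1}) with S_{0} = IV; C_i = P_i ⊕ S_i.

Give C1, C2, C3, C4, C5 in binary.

C1 = 0b0111, C2 = 0b0110, C3 = 0b0011, C4 = 0b1001, C5 = 0b0010

C1: S = E(K, 0b1011) = 0b0111; 0b0000 ⊕ 0b0111 = 0b0111.
C2: S = E(K, 0b0111) = 0b0011; 0b0101 ⊕ 0b0011 = 0b0110.
C3: S = E(K, 0b0011) = 0b1111; 0b1100 ⊕ 0b1111 = 0b0011.
C4: S = E(K, 0b1111) = 0b1011; 0b0010 ⊕ 0b1011 = 0b1001.
C5: S = E(K, 0b1011) = 0b0111; 0b0101 ⊕ 0b0111 = 0b0010.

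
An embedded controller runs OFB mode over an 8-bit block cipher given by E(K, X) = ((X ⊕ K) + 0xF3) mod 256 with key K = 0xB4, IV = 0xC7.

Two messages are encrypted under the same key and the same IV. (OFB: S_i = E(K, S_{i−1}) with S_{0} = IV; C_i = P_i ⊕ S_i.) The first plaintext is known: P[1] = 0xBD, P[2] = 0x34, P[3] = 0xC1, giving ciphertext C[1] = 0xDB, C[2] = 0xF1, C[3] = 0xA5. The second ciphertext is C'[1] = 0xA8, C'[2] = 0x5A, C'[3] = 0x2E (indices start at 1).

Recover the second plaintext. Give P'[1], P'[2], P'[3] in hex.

P'[1] = 0xCE, P'[2] = 0x9F, P'[3] = 0x4A

In OFB with a reused IV, both messages share the same keystream S_i, so C_i ⊕ C'_i = P_i ⊕ P'_i and thus P'_i = P_i ⊕ C_i ⊕ C'_i.
P'[1]: 0xBD ⊕ 0xDB ⊕ 0xA8 = 0xCE.
P'[2]: 0x34 ⊕ 0xF1 ⊕ 0x5A = 0x9F.
P'[3]: 0xC1 ⊕ 0xA5 ⊕ 0x2E = 0x4A.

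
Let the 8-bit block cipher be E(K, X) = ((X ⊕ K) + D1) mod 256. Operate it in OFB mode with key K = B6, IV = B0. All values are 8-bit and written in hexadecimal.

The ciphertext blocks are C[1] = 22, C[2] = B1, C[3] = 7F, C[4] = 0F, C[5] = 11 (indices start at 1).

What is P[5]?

P[5] = C2

OFB decryption: S_i = E(K, S_{i−1}) with S_{0} = IV; P_i = C_i ⊕ S_i.
P[1]: S = E(K, B0) = D7; 22 ⊕ D7 = F5.
P[2]: S = E(K, D7) = 32; B1 ⊕ 32 = 83.
P[3]: S = E(K, 32) = 55; 7F ⊕ 55 = 2A.
P[4]: S = E(K, 55) = B4; 0F ⊕ B4 = BB.
P[5]: S = E(K, B4) = D3; 11 ⊕ D3 = C2.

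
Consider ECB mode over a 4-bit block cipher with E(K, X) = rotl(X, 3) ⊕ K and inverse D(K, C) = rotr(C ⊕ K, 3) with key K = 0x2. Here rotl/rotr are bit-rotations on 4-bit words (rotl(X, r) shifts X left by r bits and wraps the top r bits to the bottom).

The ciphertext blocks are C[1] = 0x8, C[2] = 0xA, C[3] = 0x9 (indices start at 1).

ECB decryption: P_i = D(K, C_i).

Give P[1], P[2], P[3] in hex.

P[1]: D(K, 0x8) = 0x5.
P[2]: D(K, 0xA) = 0x1.
P[3]: D(K, 0x9) = 0x7.

P[1] = 0x5, P[2] = 0x1, P[3] = 0x7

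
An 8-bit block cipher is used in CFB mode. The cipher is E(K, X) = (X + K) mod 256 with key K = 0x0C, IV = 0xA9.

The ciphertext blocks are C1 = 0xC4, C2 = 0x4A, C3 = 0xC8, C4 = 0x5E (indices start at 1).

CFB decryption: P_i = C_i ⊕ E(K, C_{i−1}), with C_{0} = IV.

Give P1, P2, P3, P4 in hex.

P1 = 0x71, P2 = 0x9A, P3 = 0x9E, P4 = 0x8A

P1: E(K, 0xA9) = 0xB5; 0xC4 ⊕ 0xB5 = 0x71.
P2: E(K, 0xC4) = 0xD0; 0x4A ⊕ 0xD0 = 0x9A.
P3: E(K, 0x4A) = 0x56; 0xC8 ⊕ 0x56 = 0x9E.
P4: E(K, 0xC8) = 0xD4; 0x5E ⊕ 0xD4 = 0x8A.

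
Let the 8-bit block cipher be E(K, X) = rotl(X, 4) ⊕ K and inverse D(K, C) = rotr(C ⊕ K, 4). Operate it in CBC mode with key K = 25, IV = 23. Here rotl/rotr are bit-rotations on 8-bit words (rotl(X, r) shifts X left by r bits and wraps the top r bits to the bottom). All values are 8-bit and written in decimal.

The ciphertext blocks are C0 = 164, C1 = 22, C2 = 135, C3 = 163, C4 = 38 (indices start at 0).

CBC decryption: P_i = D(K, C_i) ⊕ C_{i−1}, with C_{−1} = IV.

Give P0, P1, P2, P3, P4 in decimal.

P0: D(K, 164) = 219; 219 ⊕ 23 = 204.
P1: D(K, 22) = 240; 240 ⊕ 164 = 84.
P2: D(K, 135) = 233; 233 ⊕ 22 = 255.
P3: D(K, 163) = 171; 171 ⊕ 135 = 44.
P4: D(K, 38) = 243; 243 ⊕ 163 = 80.

P0 = 204, P1 = 84, P2 = 255, P3 = 44, P4 = 80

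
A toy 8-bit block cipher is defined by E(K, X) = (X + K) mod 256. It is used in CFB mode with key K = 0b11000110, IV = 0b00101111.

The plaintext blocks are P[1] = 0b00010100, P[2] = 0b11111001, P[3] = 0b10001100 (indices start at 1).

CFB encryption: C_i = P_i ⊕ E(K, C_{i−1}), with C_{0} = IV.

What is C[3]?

C[3] = 0b10101000

C[1]: E(K, 0b00101111) = 0b11110101; 0b00010100 ⊕ 0b11110101 = 0b11100001.
C[2]: E(K, 0b11100001) = 0b10100111; 0b11111001 ⊕ 0b10100111 = 0b01011110.
C[3]: E(K, 0b01011110) = 0b00100100; 0b10001100 ⊕ 0b00100100 = 0b10101000.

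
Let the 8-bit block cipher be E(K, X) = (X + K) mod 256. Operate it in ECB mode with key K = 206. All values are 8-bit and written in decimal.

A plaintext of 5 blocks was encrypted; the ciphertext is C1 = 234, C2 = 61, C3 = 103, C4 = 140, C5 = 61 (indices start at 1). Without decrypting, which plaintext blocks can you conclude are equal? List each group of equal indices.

ECB encrypts each block independently with the same key, so equal ciphertext blocks imply equal plaintext blocks.
C2 = C5 = 61, so P2 = P5.

P2 = P5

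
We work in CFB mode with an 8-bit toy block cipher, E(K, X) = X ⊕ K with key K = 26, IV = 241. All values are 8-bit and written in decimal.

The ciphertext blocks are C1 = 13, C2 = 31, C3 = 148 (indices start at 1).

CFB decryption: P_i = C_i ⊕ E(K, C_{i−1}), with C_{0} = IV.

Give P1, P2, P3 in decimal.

P1: E(K, 241) = 235; 13 ⊕ 235 = 230.
P2: E(K, 13) = 23; 31 ⊕ 23 = 8.
P3: E(K, 31) = 5; 148 ⊕ 5 = 145.

P1 = 230, P2 = 8, P3 = 145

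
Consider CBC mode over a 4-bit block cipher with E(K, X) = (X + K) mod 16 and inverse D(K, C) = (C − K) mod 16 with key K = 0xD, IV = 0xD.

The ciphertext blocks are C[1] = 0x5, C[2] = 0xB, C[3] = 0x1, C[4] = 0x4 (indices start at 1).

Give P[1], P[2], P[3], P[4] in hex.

P[1] = 0x5, P[2] = 0xB, P[3] = 0xF, P[4] = 0x6

CBC decryption: P_i = D(K, C_i) ⊕ C_{i−1}, with C_{0} = IV.
P[1]: D(K, 0x5) = 0x8; 0x8 ⊕ 0xD = 0x5.
P[2]: D(K, 0xB) = 0xE; 0xE ⊕ 0x5 = 0xB.
P[3]: D(K, 0x1) = 0x4; 0x4 ⊕ 0xB = 0xF.
P[4]: D(K, 0x4) = 0x7; 0x7 ⊕ 0x1 = 0x6.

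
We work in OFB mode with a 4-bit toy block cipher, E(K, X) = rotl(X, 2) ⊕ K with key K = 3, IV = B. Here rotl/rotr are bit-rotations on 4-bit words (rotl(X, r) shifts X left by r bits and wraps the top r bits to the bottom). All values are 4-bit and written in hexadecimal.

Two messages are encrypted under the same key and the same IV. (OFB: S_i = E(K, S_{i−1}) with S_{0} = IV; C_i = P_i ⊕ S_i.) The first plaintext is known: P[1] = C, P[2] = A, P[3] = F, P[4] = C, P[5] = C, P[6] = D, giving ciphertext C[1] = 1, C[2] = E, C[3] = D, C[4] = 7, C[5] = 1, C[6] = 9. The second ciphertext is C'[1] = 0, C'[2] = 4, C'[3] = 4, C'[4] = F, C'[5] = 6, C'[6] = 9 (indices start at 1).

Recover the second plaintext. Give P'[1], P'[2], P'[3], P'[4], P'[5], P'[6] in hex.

In OFB with a reused IV, both messages share the same keystream S_i, so C_i ⊕ C'_i = P_i ⊕ P'_i and thus P'_i = P_i ⊕ C_i ⊕ C'_i.
P'[1]: C ⊕ 1 ⊕ 0 = D.
P'[2]: A ⊕ E ⊕ 4 = 0.
P'[3]: F ⊕ D ⊕ 4 = 6.
P'[4]: C ⊕ 7 ⊕ F = 4.
P'[5]: C ⊕ 1 ⊕ 6 = B.
P'[6]: D ⊕ 9 ⊕ 9 = D.

P'[1] = D, P'[2] = 0, P'[3] = 6, P'[4] = 4, P'[5] = B, P'[6] = D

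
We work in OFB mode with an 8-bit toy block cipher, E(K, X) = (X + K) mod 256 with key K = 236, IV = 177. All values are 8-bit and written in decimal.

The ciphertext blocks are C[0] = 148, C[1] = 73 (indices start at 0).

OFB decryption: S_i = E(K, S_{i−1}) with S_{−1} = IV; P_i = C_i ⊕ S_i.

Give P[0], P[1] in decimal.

P[0]: S = E(K, 177) = 157; 148 ⊕ 157 = 9.
P[1]: S = E(K, 157) = 137; 73 ⊕ 137 = 192.

P[0] = 9, P[1] = 192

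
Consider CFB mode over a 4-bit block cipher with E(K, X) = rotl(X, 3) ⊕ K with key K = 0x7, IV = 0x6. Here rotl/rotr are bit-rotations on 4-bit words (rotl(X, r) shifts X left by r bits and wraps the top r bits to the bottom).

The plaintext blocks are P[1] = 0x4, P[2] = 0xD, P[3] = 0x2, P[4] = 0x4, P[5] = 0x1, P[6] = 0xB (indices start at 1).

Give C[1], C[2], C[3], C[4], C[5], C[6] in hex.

C[1] = 0x0, C[2] = 0xA, C[3] = 0x0, C[4] = 0x3, C[5] = 0xF, C[6] = 0x3

CFB encryption: C_i = P_i ⊕ E(K, C_{i−1}), with C_{0} = IV.
C[1]: E(K, 0x6) = 0x4; 0x4 ⊕ 0x4 = 0x0.
C[2]: E(K, 0x0) = 0x7; 0xD ⊕ 0x7 = 0xA.
C[3]: E(K, 0xA) = 0x2; 0x2 ⊕ 0x2 = 0x0.
C[4]: E(K, 0x0) = 0x7; 0x4 ⊕ 0x7 = 0x3.
C[5]: E(K, 0x3) = 0xE; 0x1 ⊕ 0xE = 0xF.
C[6]: E(K, 0xF) = 0x8; 0xB ⊕ 0x8 = 0x3.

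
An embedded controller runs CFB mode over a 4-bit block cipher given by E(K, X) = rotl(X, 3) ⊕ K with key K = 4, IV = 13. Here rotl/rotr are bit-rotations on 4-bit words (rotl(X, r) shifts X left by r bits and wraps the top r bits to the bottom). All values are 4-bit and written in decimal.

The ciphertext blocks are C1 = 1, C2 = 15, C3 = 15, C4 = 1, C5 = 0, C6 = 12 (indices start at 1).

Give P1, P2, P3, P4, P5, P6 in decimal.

CFB decryption: P_i = C_i ⊕ E(K, C_{i−1}), with C_{0} = IV.
P1: E(K, 13) = 10; 1 ⊕ 10 = 11.
P2: E(K, 1) = 12; 15 ⊕ 12 = 3.
P3: E(K, 15) = 11; 15 ⊕ 11 = 4.
P4: E(K, 15) = 11; 1 ⊕ 11 = 10.
P5: E(K, 1) = 12; 0 ⊕ 12 = 12.
P6: E(K, 0) = 4; 12 ⊕ 4 = 8.

P1 = 11, P2 = 3, P3 = 4, P4 = 10, P5 = 12, P6 = 8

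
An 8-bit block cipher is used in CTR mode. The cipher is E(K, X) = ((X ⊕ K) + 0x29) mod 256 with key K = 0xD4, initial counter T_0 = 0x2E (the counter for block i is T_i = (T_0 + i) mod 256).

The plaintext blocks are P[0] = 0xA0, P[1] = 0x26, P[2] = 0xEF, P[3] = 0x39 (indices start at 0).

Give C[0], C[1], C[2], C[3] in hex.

CTR encryption: S_i = E(K, T_i) where T_i is the counter for block i; C_i = P_i ⊕ S_i.
C[0]: T = 0x2E, S = E(K, T) = 0x23; 0xA0 ⊕ 0x23 = 0x83.
C[1]: T = 0x2F, S = E(K, T) = 0x24; 0x26 ⊕ 0x24 = 0x02.
C[2]: T = 0x30, S = E(K, T) = 0x0D; 0xEF ⊕ 0x0D = 0xE2.
C[3]: T = 0x31, S = E(K, T) = 0x0E; 0x39 ⊕ 0x0E = 0x37.

C[0] = 0x83, C[1] = 0x02, C[2] = 0xE2, C[3] = 0x37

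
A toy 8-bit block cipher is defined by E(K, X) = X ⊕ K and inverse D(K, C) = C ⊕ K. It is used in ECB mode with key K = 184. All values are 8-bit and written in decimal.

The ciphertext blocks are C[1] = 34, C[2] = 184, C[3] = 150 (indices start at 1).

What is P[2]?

ECB decryption: P_i = D(K, C_i).
P[2]: D(K, 184) = 0.

P[2] = 0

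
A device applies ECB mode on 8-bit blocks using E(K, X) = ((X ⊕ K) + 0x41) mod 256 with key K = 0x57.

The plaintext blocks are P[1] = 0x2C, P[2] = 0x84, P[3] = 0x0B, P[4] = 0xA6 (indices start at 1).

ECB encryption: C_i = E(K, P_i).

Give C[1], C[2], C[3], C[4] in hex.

C[1] = 0xBC, C[2] = 0x14, C[3] = 0x9D, C[4] = 0x32

C[1]: E(K, 0x2C) = 0xBC.
C[2]: E(K, 0x84) = 0x14.
C[3]: E(K, 0x0B) = 0x9D.
C[4]: E(K, 0xA6) = 0x32.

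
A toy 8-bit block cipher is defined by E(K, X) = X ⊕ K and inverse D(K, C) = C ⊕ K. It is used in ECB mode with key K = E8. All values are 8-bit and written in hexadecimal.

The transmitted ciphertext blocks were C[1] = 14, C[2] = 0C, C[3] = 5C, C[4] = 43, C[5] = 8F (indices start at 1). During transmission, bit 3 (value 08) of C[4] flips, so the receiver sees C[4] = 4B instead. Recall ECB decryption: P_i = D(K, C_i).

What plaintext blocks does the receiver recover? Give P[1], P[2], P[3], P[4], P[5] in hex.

P[1] = FC, P[2] = E4, P[3] = B4, P[4] = A3, P[5] = 67

Only C[4] changed, to 4B. In ECB, a change in C_i affects only P_i. Decrypting the received ciphertext:
P[1]: D(K, 14) = FC.
P[2]: D(K, 0C) = E4.
P[3]: D(K, 5C) = B4.
P[4]: D(K, 4B) = A3.
P[5]: D(K, 8F) = 67.
Blocks that differ from the original plaintext: P[4].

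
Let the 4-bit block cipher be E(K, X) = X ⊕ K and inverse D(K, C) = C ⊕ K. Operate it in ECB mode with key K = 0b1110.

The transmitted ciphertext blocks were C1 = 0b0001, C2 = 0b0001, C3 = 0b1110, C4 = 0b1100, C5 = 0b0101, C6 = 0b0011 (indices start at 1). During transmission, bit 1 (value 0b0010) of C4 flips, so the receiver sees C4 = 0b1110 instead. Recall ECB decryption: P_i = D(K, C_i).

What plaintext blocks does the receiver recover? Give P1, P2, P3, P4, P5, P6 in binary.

Only C4 changed, to 0b1110. In ECB, a change in C_i affects only P_i. Decrypting the received ciphertext:
P1: D(K, 0b0001) = 0b1111.
P2: D(K, 0b0001) = 0b1111.
P3: D(K, 0b1110) = 0b0000.
P4: D(K, 0b1110) = 0b0000.
P5: D(K, 0b0101) = 0b1011.
P6: D(K, 0b0011) = 0b1101.
Blocks that differ from the original plaintext: P4.

P1 = 0b1111, P2 = 0b1111, P3 = 0b0000, P4 = 0b0000, P5 = 0b1011, P6 = 0b1101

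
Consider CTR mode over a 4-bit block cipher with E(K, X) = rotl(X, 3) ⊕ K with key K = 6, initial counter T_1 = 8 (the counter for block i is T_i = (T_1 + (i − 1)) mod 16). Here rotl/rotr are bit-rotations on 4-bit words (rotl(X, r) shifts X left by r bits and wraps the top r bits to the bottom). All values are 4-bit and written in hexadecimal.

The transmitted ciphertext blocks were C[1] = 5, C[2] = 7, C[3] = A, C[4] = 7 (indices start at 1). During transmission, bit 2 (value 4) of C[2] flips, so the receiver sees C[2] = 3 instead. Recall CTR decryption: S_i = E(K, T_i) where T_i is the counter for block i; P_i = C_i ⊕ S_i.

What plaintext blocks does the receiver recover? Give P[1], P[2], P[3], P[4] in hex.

P[1] = 7, P[2] = 9, P[3] = 9, P[4] = C

Only C[2] changed, to 3. In CTR, a change in C_i flips the same bit in P_i only; the keystream is unaffected. Decrypting the received ciphertext:
P[1]: T = 8, S = E(K, T) = 2; 5 ⊕ 2 = 7.
P[2]: T = 9, S = E(K, T) = A; 3 ⊕ A = 9.
P[3]: T = A, S = E(K, T) = 3; A ⊕ 3 = 9.
P[4]: T = B, S = E(K, T) = B; 7 ⊕ B = C.
Blocks that differ from the original plaintext: P[2].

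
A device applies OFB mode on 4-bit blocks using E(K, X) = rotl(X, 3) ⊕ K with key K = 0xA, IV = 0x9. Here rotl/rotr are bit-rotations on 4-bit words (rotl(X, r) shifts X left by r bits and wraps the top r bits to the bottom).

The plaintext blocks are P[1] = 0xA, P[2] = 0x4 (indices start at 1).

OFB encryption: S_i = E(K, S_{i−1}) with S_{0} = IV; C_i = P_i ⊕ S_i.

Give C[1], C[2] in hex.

C[1] = 0xC, C[2] = 0xD

C[1]: S = E(K, 0x9) = 0x6; 0xA ⊕ 0x6 = 0xC.
C[2]: S = E(K, 0x6) = 0x9; 0x4 ⊕ 0x9 = 0xD.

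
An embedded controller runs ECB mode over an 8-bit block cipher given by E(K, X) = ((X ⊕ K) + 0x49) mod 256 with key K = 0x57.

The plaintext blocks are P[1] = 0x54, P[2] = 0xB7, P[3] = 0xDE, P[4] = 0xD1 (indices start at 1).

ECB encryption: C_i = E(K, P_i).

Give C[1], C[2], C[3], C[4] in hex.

C[1]: E(K, 0x54) = 0x4C.
C[2]: E(K, 0xB7) = 0x29.
C[3]: E(K, 0xDE) = 0xD2.
C[4]: E(K, 0xD1) = 0xCF.

C[1] = 0x4C, C[2] = 0x29, C[3] = 0xD2, C[4] = 0xCF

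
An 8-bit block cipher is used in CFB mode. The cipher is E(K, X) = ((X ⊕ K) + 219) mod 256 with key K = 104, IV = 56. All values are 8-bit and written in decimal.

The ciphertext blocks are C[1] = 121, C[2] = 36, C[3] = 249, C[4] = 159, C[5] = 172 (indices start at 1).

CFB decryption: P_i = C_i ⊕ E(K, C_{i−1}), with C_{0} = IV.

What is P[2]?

P[2] = 200

P[2]: E(K, 121) = 236; 36 ⊕ 236 = 200.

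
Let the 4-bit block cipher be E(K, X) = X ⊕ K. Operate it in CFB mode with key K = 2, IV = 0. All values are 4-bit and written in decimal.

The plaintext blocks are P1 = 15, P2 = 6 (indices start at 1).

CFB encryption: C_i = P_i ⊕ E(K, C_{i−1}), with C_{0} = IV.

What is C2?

C2 = 9

C1: E(K, 0) = 2; 15 ⊕ 2 = 13.
C2: E(K, 13) = 15; 6 ⊕ 15 = 9.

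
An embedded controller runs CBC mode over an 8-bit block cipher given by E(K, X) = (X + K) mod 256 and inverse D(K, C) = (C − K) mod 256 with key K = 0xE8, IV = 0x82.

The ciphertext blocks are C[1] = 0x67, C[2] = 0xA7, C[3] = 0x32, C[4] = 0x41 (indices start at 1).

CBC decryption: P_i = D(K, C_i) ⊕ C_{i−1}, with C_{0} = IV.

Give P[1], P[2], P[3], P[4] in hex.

P[1]: D(K, 0x67) = 0x7F; 0x7F ⊕ 0x82 = 0xFD.
P[2]: D(K, 0xA7) = 0xBF; 0xBF ⊕ 0x67 = 0xD8.
P[3]: D(K, 0x32) = 0x4A; 0x4A ⊕ 0xA7 = 0xED.
P[4]: D(K, 0x41) = 0x59; 0x59 ⊕ 0x32 = 0x6B.

P[1] = 0xFD, P[2] = 0xD8, P[3] = 0xED, P[4] = 0x6B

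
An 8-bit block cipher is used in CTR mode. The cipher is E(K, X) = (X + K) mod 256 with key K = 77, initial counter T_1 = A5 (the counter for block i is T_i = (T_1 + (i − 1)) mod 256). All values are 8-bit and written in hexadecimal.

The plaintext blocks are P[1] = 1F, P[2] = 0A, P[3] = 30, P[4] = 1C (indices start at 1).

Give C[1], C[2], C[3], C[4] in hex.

C[1] = 03, C[2] = 17, C[3] = 2E, C[4] = 03

CTR encryption: S_i = E(K, T_i) where T_i is the counter for block i; C_i = P_i ⊕ S_i.
C[1]: T = A5, S = E(K, T) = 1C; 1F ⊕ 1C = 03.
C[2]: T = A6, S = E(K, T) = 1D; 0A ⊕ 1D = 17.
C[3]: T = A7, S = E(K, T) = 1E; 30 ⊕ 1E = 2E.
C[4]: T = A8, S = E(K, T) = 1F; 1C ⊕ 1F = 03.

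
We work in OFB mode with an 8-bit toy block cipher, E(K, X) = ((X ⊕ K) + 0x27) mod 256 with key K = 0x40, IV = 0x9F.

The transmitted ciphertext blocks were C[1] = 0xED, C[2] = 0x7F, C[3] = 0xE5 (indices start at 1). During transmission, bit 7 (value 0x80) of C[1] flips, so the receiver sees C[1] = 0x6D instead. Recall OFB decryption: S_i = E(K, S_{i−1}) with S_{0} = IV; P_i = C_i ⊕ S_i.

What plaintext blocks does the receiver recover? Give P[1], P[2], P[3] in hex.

P[1] = 0x6B, P[2] = 0x12, P[3] = 0xB1

Only C[1] changed, to 0x6D. In OFB, a change in C_i flips the same bit in P_i only; the keystream is unaffected. Decrypting the received ciphertext:
P[1]: S = E(K, 0x9F) = 0x06; 0x6D ⊕ 0x06 = 0x6B.
P[2]: S = E(K, 0x06) = 0x6D; 0x7F ⊕ 0x6D = 0x12.
P[3]: S = E(K, 0x6D) = 0x54; 0xE5 ⊕ 0x54 = 0xB1.
Blocks that differ from the original plaintext: P[1].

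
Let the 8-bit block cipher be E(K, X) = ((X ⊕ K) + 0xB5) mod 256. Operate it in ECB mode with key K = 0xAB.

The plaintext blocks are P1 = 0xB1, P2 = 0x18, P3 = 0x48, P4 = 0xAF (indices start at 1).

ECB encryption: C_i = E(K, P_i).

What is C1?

C1 = 0xCF

C1: E(K, 0xB1) = 0xCF.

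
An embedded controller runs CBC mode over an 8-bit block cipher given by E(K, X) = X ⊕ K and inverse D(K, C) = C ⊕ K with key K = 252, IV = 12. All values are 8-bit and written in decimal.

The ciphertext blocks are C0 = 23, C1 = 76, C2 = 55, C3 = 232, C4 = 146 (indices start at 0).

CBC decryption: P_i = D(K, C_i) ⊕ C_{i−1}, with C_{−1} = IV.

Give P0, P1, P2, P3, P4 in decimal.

P0: D(K, 23) = 235; 235 ⊕ 12 = 231.
P1: D(K, 76) = 176; 176 ⊕ 23 = 167.
P2: D(K, 55) = 203; 203 ⊕ 76 = 135.
P3: D(K, 232) = 20; 20 ⊕ 55 = 35.
P4: D(K, 146) = 110; 110 ⊕ 232 = 134.

P0 = 231, P1 = 167, P2 = 135, P3 = 35, P4 = 134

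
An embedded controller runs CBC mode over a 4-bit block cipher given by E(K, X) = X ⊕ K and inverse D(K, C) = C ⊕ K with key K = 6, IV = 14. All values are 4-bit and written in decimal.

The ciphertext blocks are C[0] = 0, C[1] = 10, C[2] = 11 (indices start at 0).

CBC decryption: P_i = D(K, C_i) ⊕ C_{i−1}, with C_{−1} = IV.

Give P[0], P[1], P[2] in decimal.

P[0]: D(K, 0) = 6; 6 ⊕ 14 = 8.
P[1]: D(K, 10) = 12; 12 ⊕ 0 = 12.
P[2]: D(K, 11) = 13; 13 ⊕ 10 = 7.

P[0] = 8, P[1] = 12, P[2] = 7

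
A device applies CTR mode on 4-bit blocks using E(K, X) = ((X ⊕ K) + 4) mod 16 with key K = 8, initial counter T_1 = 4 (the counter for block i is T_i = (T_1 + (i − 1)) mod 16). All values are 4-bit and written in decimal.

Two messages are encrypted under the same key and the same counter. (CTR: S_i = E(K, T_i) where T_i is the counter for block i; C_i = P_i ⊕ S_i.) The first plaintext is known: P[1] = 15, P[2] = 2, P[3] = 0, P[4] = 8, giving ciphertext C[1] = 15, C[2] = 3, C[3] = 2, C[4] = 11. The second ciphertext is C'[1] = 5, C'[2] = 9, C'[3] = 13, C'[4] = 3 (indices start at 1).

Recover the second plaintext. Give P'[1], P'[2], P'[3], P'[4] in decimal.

P'[1] = 5, P'[2] = 8, P'[3] = 15, P'[4] = 0

In CTR with a reused counter, both messages share the same keystream S_i, so C_i ⊕ C'_i = P_i ⊕ P'_i and thus P'_i = P_i ⊕ C_i ⊕ C'_i.
P'[1]: 15 ⊕ 15 ⊕ 5 = 5.
P'[2]: 2 ⊕ 3 ⊕ 9 = 8.
P'[3]: 0 ⊕ 2 ⊕ 13 = 15.
P'[4]: 8 ⊕ 11 ⊕ 3 = 0.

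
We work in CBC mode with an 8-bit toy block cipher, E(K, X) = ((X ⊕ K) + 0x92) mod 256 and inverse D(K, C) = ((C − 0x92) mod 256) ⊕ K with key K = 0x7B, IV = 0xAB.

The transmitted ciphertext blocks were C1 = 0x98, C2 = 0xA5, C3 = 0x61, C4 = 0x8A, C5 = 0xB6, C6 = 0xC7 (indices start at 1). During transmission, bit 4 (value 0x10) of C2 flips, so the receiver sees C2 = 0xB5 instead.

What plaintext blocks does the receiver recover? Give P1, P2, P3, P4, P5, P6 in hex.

P1 = 0xD6, P2 = 0xC0, P3 = 0x01, P4 = 0xE2, P5 = 0xD5, P6 = 0xF8

CBC decryption: P_i = D(K, C_i) ⊕ C_{i−1}, with C_{0} = IV.
Only C2 changed, to 0xB5. In CBC, a change in C_i garbles P_i and flips the same bit in P_{i+1}. Decrypting the received ciphertext:
P1: D(K, 0x98) = 0x7D; 0x7D ⊕ 0xAB = 0xD6.
P2: D(K, 0xB5) = 0x58; 0x58 ⊕ 0x98 = 0xC0.
P3: D(K, 0x61) = 0xB4; 0xB4 ⊕ 0xB5 = 0x01.
P4: D(K, 0x8A) = 0x83; 0x83 ⊕ 0x61 = 0xE2.
P5: D(K, 0xB6) = 0x5F; 0x5F ⊕ 0x8A = 0xD5.
P6: D(K, 0xC7) = 0x4E; 0x4E ⊕ 0xB6 = 0xF8.
Blocks that differ from the original plaintext: P2, P3.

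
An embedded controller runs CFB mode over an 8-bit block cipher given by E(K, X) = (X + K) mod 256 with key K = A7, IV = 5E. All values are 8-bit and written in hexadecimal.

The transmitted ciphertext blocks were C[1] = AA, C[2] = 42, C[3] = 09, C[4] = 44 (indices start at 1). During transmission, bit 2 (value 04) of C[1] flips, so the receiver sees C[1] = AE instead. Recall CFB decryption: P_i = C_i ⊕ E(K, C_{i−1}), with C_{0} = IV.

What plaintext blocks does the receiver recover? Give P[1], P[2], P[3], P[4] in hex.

P[1] = AB, P[2] = 17, P[3] = E0, P[4] = F4

Only C[1] changed, to AE. In CFB, a change in C_i flips the same bit in P_i and garbles P_{i+1}. Decrypting the received ciphertext:
P[1]: E(K, 5E) = 05; AE ⊕ 05 = AB.
P[2]: E(K, AE) = 55; 42 ⊕ 55 = 17.
P[3]: E(K, 42) = E9; 09 ⊕ E9 = E0.
P[4]: E(K, 09) = B0; 44 ⊕ B0 = F4.
Blocks that differ from the original plaintext: P[1], P[2].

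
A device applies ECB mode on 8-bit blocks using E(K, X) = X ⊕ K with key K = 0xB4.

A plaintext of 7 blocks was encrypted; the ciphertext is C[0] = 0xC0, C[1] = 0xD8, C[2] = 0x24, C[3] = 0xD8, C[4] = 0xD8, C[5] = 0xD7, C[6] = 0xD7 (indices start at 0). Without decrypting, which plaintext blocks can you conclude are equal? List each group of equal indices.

P[1] = P[3] = P[4]; P[5] = P[6]

ECB encrypts each block independently with the same key, so equal ciphertext blocks imply equal plaintext blocks.
C[1] = C[3] = C[4] = 0xD8, so P[1] = P[3] = P[4].
C[5] = C[6] = 0xD7, so P[5] = P[6].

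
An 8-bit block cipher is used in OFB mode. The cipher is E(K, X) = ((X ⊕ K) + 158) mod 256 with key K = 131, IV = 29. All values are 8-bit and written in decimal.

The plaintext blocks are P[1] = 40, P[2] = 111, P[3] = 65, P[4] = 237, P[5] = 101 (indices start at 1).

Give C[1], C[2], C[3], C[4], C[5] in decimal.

OFB encryption: S_i = E(K, S_{i−1}) with S_{0} = IV; C_i = P_i ⊕ S_i.
C[1]: S = E(K, 29) = 60; 40 ⊕ 60 = 20.
C[2]: S = E(K, 60) = 93; 111 ⊕ 93 = 50.
C[3]: S = E(K, 93) = 124; 65 ⊕ 124 = 61.
C[4]: S = E(K, 124) = 157; 237 ⊕ 157 = 112.
C[5]: S = E(K, 157) = 188; 101 ⊕ 188 = 217.

C[1] = 20, C[2] = 50, C[3] = 61, C[4] = 112, C[5] = 217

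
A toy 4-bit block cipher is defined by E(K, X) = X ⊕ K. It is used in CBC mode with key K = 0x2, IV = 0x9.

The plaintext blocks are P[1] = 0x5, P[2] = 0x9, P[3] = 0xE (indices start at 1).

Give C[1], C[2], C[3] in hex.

CBC encryption: C_i = E(K, P_i ⊕ C_{i−1}), with C_{0} = IV.
C[1]: P[1] ⊕ 0x9 = 0xC; E(K, 0xC) = 0xE.
C[2]: P[2] ⊕ 0xE = 0x7; E(K, 0x7) = 0x5.
C[3]: P[3] ⊕ 0x5 = 0xB; E(K, 0xB) = 0x9.

C[1] = 0xE, C[2] = 0x5, C[3] = 0x9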